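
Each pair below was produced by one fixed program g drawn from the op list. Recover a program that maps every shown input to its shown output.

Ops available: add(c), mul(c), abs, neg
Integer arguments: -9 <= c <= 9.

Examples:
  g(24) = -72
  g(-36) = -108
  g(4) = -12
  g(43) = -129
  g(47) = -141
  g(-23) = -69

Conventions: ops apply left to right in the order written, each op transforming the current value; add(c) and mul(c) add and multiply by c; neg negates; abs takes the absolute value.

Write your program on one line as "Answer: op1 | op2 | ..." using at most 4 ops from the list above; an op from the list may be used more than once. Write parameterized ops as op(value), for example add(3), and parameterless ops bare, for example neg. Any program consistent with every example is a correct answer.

abs | neg | mul(3)

Check, running the answer program on each example:
  24 -> 24 -> -24 -> -72
  -36 -> 36 -> -36 -> -108
  4 -> 4 -> -4 -> -12
  43 -> 43 -> -43 -> -129
  47 -> 47 -> -47 -> -141
  -23 -> 23 -> -23 -> -69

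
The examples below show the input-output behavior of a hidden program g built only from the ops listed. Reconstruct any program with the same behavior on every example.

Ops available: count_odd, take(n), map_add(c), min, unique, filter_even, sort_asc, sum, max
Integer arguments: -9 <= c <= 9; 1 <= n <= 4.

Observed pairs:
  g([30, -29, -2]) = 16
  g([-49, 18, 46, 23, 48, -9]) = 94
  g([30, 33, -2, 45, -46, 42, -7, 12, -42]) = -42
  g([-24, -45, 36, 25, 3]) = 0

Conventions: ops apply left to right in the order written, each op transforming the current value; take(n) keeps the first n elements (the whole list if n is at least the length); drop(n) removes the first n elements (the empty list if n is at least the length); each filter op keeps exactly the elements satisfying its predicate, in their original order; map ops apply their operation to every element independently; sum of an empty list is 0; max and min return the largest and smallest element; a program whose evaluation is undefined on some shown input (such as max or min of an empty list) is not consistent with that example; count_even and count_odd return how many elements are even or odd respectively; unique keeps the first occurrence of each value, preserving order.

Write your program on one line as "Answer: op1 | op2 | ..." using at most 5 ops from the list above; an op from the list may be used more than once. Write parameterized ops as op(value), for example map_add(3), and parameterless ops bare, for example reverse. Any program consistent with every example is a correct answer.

map_add(-6) | sort_asc | filter_even | sum

Check, running the answer program on each example:
  [30, -29, -2] -> [24, -35, -8] -> [-35, -8, 24] -> [-8, 24] -> 16
  [-49, 18, 46, 23, 48, -9] -> [-55, 12, 40, 17, 42, -15] -> [-55, -15, 12, 17, 40, 42] -> [12, 40, 42] -> 94
  [30, 33, -2, 45, -46, 42, -7, 12, -42] -> [24, 27, -8, 39, -52, 36, -13, 6, -48] -> [-52, -48, -13, -8, 6, 24, 27, 36, 39] -> [-52, -48, -8, 6, 24, 36] -> -42
  [-24, -45, 36, 25, 3] -> [-30, -51, 30, 19, -3] -> [-51, -30, -3, 19, 30] -> [-30, 30] -> 0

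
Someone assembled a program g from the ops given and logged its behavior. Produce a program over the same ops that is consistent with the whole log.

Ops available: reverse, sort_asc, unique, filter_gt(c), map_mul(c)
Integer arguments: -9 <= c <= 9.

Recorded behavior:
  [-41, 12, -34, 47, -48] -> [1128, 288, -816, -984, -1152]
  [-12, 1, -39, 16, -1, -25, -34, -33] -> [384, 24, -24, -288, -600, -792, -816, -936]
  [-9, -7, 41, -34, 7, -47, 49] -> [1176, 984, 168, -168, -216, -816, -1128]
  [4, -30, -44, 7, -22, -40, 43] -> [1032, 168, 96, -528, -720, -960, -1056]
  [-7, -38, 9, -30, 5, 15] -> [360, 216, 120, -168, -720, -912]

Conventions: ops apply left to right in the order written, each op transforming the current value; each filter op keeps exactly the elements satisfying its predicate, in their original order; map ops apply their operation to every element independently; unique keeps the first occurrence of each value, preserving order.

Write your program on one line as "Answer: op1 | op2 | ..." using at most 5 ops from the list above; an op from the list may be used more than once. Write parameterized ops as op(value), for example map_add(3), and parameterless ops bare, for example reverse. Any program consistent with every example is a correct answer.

sort_asc | map_mul(-3) | reverse | map_mul(-8)

Check, running the answer program on each example:
  [-41, 12, -34, 47, -48] -> [-48, -41, -34, 12, 47] -> [144, 123, 102, -36, -141] -> [-141, -36, 102, 123, 144] -> [1128, 288, -816, -984, -1152]
  [-12, 1, -39, 16, -1, -25, -34, -33] -> [-39, -34, -33, -25, -12, -1, 1, 16] -> [117, 102, 99, 75, 36, 3, -3, -48] -> [-48, -3, 3, 36, 75, 99, 102, 117] -> [384, 24, -24, -288, -600, -792, -816, -936]
  [-9, -7, 41, -34, 7, -47, 49] -> [-47, -34, -9, -7, 7, 41, 49] -> [141, 102, 27, 21, -21, -123, -147] -> [-147, -123, -21, 21, 27, 102, 141] -> [1176, 984, 168, -168, -216, -816, -1128]
  [4, -30, -44, 7, -22, -40, 43] -> [-44, -40, -30, -22, 4, 7, 43] -> [132, 120, 90, 66, -12, -21, -129] -> [-129, -21, -12, 66, 90, 120, 132] -> [1032, 168, 96, -528, -720, -960, -1056]
  [-7, -38, 9, -30, 5, 15] -> [-38, -30, -7, 5, 9, 15] -> [114, 90, 21, -15, -27, -45] -> [-45, -27, -15, 21, 90, 114] -> [360, 216, 120, -168, -720, -912]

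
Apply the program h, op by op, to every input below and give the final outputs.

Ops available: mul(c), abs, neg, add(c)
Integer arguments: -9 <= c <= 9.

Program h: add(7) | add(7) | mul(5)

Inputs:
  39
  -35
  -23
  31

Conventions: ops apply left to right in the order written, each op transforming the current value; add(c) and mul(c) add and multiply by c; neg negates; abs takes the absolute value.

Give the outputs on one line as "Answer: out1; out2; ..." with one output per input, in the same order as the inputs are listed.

Execution, op by op:
  39 -> 46 -> 53 -> 265
  -35 -> -28 -> -21 -> -105
  -23 -> -16 -> -9 -> -45
  31 -> 38 -> 45 -> 225

265; -105; -45; 225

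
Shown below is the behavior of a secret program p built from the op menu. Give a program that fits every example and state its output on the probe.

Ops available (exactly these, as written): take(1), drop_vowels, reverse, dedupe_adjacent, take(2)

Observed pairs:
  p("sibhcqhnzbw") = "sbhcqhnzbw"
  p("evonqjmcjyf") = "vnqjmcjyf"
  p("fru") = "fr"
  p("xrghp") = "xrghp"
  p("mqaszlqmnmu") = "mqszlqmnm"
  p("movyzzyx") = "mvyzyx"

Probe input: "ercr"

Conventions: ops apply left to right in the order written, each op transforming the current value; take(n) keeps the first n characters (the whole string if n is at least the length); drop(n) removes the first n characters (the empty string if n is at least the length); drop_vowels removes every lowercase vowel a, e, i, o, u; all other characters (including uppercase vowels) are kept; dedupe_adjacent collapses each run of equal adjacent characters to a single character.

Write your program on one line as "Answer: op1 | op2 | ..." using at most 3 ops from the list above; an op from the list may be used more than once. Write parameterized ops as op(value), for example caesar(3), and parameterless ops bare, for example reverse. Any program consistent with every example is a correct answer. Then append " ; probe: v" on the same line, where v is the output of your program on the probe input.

drop_vowels | dedupe_adjacent ; probe: "rcr"

Check, running the answer program on each example:
  "sibhcqhnzbw" -> "sbhcqhnzbw" -> "sbhcqhnzbw"
  "evonqjmcjyf" -> "vnqjmcjyf" -> "vnqjmcjyf"
  "fru" -> "fr" -> "fr"
  "xrghp" -> "xrghp" -> "xrghp"
  "mqaszlqmnmu" -> "mqszlqmnm" -> "mqszlqmnm"
  "movyzzyx" -> "mvyzzyx" -> "mvyzyx"
  probe: "ercr" -> "rcr" -> "rcr"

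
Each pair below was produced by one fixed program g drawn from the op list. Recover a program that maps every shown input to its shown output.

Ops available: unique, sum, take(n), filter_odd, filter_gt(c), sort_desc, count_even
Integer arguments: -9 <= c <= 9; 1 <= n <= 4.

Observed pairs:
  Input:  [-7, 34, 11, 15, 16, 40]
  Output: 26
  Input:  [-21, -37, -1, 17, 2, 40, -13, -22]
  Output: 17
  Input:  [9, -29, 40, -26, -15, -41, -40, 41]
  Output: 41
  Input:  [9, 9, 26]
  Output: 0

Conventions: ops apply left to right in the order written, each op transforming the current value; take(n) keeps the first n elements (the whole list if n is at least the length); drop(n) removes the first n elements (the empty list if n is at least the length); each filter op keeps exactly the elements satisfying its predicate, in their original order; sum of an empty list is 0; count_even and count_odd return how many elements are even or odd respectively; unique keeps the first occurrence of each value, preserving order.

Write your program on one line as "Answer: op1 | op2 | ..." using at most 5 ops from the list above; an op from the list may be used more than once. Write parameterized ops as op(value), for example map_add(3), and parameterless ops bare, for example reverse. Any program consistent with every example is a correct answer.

filter_gt(9) | take(4) | filter_odd | sum

Check, running the answer program on each example:
  [-7, 34, 11, 15, 16, 40] -> [34, 11, 15, 16, 40] -> [34, 11, 15, 16] -> [11, 15] -> 26
  [-21, -37, -1, 17, 2, 40, -13, -22] -> [17, 40] -> [17, 40] -> [17] -> 17
  [9, -29, 40, -26, -15, -41, -40, 41] -> [40, 41] -> [40, 41] -> [41] -> 41
  [9, 9, 26] -> [26] -> [26] -> [] -> 0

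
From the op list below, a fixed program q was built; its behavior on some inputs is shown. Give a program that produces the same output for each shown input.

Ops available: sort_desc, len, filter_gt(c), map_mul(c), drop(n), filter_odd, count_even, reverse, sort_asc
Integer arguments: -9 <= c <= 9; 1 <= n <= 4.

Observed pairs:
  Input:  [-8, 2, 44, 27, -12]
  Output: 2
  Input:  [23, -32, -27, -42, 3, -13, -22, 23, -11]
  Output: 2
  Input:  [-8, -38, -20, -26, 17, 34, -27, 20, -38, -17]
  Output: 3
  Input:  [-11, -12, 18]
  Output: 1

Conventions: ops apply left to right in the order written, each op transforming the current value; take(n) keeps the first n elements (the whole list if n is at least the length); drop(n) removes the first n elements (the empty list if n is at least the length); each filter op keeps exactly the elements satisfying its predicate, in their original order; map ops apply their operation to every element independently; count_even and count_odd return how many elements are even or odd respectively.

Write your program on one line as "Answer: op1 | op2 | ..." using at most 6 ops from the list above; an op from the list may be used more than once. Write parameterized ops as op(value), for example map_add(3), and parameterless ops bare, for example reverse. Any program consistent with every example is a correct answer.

filter_gt(3) | map_mul(9) | reverse | sort_asc | sort_desc | len

Check, running the answer program on each example:
  [-8, 2, 44, 27, -12] -> [44, 27] -> [396, 243] -> [243, 396] -> [243, 396] -> [396, 243] -> 2
  [23, -32, -27, -42, 3, -13, -22, 23, -11] -> [23, 23] -> [207, 207] -> [207, 207] -> [207, 207] -> [207, 207] -> 2
  [-8, -38, -20, -26, 17, 34, -27, 20, -38, -17] -> [17, 34, 20] -> [153, 306, 180] -> [180, 306, 153] -> [153, 180, 306] -> [306, 180, 153] -> 3
  [-11, -12, 18] -> [18] -> [162] -> [162] -> [162] -> [162] -> 1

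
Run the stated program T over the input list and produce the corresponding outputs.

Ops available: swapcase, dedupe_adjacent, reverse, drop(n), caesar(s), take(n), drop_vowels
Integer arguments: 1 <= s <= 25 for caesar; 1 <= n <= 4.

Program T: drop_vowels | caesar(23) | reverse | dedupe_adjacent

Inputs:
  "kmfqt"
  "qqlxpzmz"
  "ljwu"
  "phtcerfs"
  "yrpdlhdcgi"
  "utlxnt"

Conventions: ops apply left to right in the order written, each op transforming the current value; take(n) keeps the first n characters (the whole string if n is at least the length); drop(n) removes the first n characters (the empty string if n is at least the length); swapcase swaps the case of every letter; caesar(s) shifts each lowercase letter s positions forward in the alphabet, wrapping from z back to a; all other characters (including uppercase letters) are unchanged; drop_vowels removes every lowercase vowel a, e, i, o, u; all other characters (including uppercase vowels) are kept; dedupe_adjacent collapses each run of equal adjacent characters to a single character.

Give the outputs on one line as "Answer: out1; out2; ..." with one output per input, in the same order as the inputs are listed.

Execution, op by op:
  "kmfqt" -> "kmfqt" -> "hjcnq" -> "qncjh" -> "qncjh"
  "qqlxpzmz" -> "qqlxpzmz" -> "nniumwjw" -> "wjwmuinn" -> "wjwmuin"
  "ljwu" -> "ljw" -> "igt" -> "tgi" -> "tgi"
  "phtcerfs" -> "phtcrfs" -> "meqzocp" -> "pcozqem" -> "pcozqem"
  "yrpdlhdcgi" -> "yrpdlhdcg" -> "vomaieazd" -> "dzaeiamov" -> "dzaeiamov"
  "utlxnt" -> "tlxnt" -> "qiukq" -> "qkuiq" -> "qkuiq"

"qncjh"; "wjwmuin"; "tgi"; "pcozqem"; "dzaeiamov"; "qkuiq"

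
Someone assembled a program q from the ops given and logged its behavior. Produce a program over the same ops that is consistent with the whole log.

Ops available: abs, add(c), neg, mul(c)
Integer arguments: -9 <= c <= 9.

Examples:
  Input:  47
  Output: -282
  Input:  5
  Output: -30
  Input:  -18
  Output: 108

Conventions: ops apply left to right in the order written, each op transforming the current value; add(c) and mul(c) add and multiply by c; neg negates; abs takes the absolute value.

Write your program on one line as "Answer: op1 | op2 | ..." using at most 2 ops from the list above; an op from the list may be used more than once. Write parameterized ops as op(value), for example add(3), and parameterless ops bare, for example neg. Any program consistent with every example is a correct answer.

neg | mul(6)

Check, running the answer program on each example:
  47 -> -47 -> -282
  5 -> -5 -> -30
  -18 -> 18 -> 108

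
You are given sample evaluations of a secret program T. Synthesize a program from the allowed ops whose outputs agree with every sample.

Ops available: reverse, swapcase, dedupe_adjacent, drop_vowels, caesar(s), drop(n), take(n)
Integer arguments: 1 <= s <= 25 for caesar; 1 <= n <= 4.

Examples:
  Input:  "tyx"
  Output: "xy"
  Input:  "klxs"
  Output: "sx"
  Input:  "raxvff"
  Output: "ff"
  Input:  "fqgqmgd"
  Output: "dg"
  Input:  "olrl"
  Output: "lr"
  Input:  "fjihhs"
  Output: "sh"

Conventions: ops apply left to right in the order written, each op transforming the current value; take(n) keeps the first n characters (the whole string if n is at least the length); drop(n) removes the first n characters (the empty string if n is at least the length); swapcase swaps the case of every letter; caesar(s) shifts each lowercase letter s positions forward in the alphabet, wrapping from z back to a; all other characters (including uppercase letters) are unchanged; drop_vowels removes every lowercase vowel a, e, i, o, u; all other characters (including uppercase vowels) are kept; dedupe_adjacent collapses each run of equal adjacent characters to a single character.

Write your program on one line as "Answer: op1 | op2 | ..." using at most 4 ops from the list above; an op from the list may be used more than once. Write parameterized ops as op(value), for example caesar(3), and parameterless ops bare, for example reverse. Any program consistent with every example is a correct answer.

reverse | drop_vowels | take(2)

Check, running the answer program on each example:
  "tyx" -> "xyt" -> "xyt" -> "xy"
  "klxs" -> "sxlk" -> "sxlk" -> "sx"
  "raxvff" -> "ffvxar" -> "ffvxr" -> "ff"
  "fqgqmgd" -> "dgmqgqf" -> "dgmqgqf" -> "dg"
  "olrl" -> "lrlo" -> "lrl" -> "lr"
  "fjihhs" -> "shhijf" -> "shhjf" -> "sh"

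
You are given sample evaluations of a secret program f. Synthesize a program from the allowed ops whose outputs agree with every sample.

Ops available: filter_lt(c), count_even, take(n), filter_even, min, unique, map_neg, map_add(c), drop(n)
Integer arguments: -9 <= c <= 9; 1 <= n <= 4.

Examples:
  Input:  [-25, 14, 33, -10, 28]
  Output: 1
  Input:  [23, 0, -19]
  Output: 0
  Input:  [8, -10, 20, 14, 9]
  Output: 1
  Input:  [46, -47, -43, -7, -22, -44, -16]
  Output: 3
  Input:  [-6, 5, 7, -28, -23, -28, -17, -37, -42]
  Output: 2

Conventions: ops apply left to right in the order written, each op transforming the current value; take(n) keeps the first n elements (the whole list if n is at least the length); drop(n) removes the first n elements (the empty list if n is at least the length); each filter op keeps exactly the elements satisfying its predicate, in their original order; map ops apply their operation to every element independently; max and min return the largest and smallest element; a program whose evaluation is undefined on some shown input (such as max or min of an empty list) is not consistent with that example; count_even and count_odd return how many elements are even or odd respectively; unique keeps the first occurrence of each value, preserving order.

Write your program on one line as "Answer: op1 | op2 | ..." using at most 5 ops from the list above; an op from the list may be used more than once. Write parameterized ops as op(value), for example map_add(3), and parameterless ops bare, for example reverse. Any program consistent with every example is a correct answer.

unique | filter_lt(-9) | map_neg | count_even

Check, running the answer program on each example:
  [-25, 14, 33, -10, 28] -> [-25, 14, 33, -10, 28] -> [-25, -10] -> [25, 10] -> 1
  [23, 0, -19] -> [23, 0, -19] -> [-19] -> [19] -> 0
  [8, -10, 20, 14, 9] -> [8, -10, 20, 14, 9] -> [-10] -> [10] -> 1
  [46, -47, -43, -7, -22, -44, -16] -> [46, -47, -43, -7, -22, -44, -16] -> [-47, -43, -22, -44, -16] -> [47, 43, 22, 44, 16] -> 3
  [-6, 5, 7, -28, -23, -28, -17, -37, -42] -> [-6, 5, 7, -28, -23, -17, -37, -42] -> [-28, -23, -17, -37, -42] -> [28, 23, 17, 37, 42] -> 2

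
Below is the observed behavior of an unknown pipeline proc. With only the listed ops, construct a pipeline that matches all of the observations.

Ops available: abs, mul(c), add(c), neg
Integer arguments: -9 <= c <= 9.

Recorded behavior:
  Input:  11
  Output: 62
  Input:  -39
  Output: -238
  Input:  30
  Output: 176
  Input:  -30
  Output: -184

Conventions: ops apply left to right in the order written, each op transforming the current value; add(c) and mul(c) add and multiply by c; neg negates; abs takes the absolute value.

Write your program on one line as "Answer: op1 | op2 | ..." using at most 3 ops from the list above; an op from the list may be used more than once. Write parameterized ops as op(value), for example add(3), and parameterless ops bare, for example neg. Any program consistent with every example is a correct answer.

mul(-6) | add(4) | neg

Check, running the answer program on each example:
  11 -> -66 -> -62 -> 62
  -39 -> 234 -> 238 -> -238
  30 -> -180 -> -176 -> 176
  -30 -> 180 -> 184 -> -184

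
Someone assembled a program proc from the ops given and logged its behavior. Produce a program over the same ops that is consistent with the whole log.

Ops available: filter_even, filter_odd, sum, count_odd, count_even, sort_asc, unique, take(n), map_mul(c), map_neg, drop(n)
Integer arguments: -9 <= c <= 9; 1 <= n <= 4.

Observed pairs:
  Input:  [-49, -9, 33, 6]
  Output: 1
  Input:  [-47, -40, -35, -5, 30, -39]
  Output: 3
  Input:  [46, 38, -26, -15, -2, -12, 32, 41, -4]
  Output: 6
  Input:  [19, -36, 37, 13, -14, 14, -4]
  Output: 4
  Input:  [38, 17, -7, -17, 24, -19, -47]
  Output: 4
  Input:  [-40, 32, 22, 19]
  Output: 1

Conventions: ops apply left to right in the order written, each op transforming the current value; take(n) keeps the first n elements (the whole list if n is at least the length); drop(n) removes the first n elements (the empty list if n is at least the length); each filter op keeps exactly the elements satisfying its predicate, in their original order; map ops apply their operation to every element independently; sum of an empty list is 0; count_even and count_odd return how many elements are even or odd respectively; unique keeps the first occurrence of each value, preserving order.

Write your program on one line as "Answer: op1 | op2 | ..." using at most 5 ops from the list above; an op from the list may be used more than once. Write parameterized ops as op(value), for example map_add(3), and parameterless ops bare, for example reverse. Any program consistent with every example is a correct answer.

map_mul(2) | map_mul(8) | map_neg | drop(3) | count_even

Check, running the answer program on each example:
  [-49, -9, 33, 6] -> [-98, -18, 66, 12] -> [-784, -144, 528, 96] -> [784, 144, -528, -96] -> [-96] -> 1
  [-47, -40, -35, -5, 30, -39] -> [-94, -80, -70, -10, 60, -78] -> [-752, -640, -560, -80, 480, -624] -> [752, 640, 560, 80, -480, 624] -> [80, -480, 624] -> 3
  [46, 38, -26, -15, -2, -12, 32, 41, -4] -> [92, 76, -52, -30, -4, -24, 64, 82, -8] -> [736, 608, -416, -240, -32, -192, 512, 656, -64] -> [-736, -608, 416, 240, 32, 192, -512, -656, 64] -> [240, 32, 192, -512, -656, 64] -> 6
  [19, -36, 37, 13, -14, 14, -4] -> [38, -72, 74, 26, -28, 28, -8] -> [304, -576, 592, 208, -224, 224, -64] -> [-304, 576, -592, -208, 224, -224, 64] -> [-208, 224, -224, 64] -> 4
  [38, 17, -7, -17, 24, -19, -47] -> [76, 34, -14, -34, 48, -38, -94] -> [608, 272, -112, -272, 384, -304, -752] -> [-608, -272, 112, 272, -384, 304, 752] -> [272, -384, 304, 752] -> 4
  [-40, 32, 22, 19] -> [-80, 64, 44, 38] -> [-640, 512, 352, 304] -> [640, -512, -352, -304] -> [-304] -> 1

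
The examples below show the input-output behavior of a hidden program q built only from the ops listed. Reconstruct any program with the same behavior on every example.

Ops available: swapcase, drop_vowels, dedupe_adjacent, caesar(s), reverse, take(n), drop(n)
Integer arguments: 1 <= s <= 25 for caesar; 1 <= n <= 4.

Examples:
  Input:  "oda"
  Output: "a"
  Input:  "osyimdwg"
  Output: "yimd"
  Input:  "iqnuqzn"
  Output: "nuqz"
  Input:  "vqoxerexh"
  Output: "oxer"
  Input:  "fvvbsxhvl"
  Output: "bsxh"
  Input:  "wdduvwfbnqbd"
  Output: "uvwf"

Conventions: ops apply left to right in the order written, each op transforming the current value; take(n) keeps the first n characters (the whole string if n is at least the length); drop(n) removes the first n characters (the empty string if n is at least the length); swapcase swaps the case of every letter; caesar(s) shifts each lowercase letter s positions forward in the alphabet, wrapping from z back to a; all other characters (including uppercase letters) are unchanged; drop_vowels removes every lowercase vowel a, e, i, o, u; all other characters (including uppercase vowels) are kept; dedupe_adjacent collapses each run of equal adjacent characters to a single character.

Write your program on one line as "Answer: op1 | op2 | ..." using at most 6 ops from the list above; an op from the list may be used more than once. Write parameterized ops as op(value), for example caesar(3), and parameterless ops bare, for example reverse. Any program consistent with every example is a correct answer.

swapcase | dedupe_adjacent | swapcase | drop(2) | take(4)

Check, running the answer program on each example:
  "oda" -> "ODA" -> "ODA" -> "oda" -> "a" -> "a"
  "osyimdwg" -> "OSYIMDWG" -> "OSYIMDWG" -> "osyimdwg" -> "yimdwg" -> "yimd"
  "iqnuqzn" -> "IQNUQZN" -> "IQNUQZN" -> "iqnuqzn" -> "nuqzn" -> "nuqz"
  "vqoxerexh" -> "VQOXEREXH" -> "VQOXEREXH" -> "vqoxerexh" -> "oxerexh" -> "oxer"
  "fvvbsxhvl" -> "FVVBSXHVL" -> "FVBSXHVL" -> "fvbsxhvl" -> "bsxhvl" -> "bsxh"
  "wdduvwfbnqbd" -> "WDDUVWFBNQBD" -> "WDUVWFBNQBD" -> "wduvwfbnqbd" -> "uvwfbnqbd" -> "uvwf"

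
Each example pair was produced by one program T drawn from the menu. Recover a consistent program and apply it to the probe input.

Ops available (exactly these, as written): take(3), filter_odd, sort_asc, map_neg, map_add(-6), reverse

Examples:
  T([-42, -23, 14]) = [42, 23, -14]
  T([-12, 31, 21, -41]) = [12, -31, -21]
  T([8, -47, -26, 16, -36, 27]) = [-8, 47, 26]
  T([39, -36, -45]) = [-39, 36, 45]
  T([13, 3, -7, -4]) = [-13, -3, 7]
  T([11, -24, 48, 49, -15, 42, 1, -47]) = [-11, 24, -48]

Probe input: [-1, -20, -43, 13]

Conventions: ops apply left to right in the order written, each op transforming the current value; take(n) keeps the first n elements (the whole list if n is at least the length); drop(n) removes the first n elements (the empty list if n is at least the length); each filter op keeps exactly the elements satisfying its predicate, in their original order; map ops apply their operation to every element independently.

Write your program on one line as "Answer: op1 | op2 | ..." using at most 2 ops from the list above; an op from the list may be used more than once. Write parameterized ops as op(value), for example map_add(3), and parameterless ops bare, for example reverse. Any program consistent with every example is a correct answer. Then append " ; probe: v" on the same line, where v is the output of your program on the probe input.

take(3) | map_neg ; probe: [1, 20, 43]

Check, running the answer program on each example:
  [-42, -23, 14] -> [-42, -23, 14] -> [42, 23, -14]
  [-12, 31, 21, -41] -> [-12, 31, 21] -> [12, -31, -21]
  [8, -47, -26, 16, -36, 27] -> [8, -47, -26] -> [-8, 47, 26]
  [39, -36, -45] -> [39, -36, -45] -> [-39, 36, 45]
  [13, 3, -7, -4] -> [13, 3, -7] -> [-13, -3, 7]
  [11, -24, 48, 49, -15, 42, 1, -47] -> [11, -24, 48] -> [-11, 24, -48]
  probe: [-1, -20, -43, 13] -> [-1, -20, -43] -> [1, 20, 43]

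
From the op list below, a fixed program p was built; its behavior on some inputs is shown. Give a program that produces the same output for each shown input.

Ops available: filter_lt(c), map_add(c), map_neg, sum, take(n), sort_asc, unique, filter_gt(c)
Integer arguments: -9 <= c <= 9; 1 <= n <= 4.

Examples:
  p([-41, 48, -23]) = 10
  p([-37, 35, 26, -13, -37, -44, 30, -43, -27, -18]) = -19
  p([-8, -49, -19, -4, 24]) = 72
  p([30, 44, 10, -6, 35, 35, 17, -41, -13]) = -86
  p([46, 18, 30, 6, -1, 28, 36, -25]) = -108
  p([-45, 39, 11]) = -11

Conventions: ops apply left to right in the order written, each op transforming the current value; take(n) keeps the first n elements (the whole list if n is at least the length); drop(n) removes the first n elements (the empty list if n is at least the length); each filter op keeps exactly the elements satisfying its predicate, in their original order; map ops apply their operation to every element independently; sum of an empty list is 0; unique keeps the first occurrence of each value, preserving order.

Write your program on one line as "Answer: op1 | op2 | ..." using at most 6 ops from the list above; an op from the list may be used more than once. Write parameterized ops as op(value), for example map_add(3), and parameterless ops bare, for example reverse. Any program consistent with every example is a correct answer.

unique | map_add(1) | map_neg | take(4) | map_add(-1) | sum

Check, running the answer program on each example:
  [-41, 48, -23] -> [-41, 48, -23] -> [-40, 49, -22] -> [40, -49, 22] -> [40, -49, 22] -> [39, -50, 21] -> 10
  [-37, 35, 26, -13, -37, -44, 30, -43, -27, -18] -> [-37, 35, 26, -13, -44, 30, -43, -27, -18] -> [-36, 36, 27, -12, -43, 31, -42, -26, -17] -> [36, -36, -27, 12, 43, -31, 42, 26, 17] -> [36, -36, -27, 12] -> [35, -37, -28, 11] -> -19
  [-8, -49, -19, -4, 24] -> [-8, -49, -19, -4, 24] -> [-7, -48, -18, -3, 25] -> [7, 48, 18, 3, -25] -> [7, 48, 18, 3] -> [6, 47, 17, 2] -> 72
  [30, 44, 10, -6, 35, 35, 17, -41, -13] -> [30, 44, 10, -6, 35, 17, -41, -13] -> [31, 45, 11, -5, 36, 18, -40, -12] -> [-31, -45, -11, 5, -36, -18, 40, 12] -> [-31, -45, -11, 5] -> [-32, -46, -12, 4] -> -86
  [46, 18, 30, 6, -1, 28, 36, -25] -> [46, 18, 30, 6, -1, 28, 36, -25] -> [47, 19, 31, 7, 0, 29, 37, -24] -> [-47, -19, -31, -7, 0, -29, -37, 24] -> [-47, -19, -31, -7] -> [-48, -20, -32, -8] -> -108
  [-45, 39, 11] -> [-45, 39, 11] -> [-44, 40, 12] -> [44, -40, -12] -> [44, -40, -12] -> [43, -41, -13] -> -11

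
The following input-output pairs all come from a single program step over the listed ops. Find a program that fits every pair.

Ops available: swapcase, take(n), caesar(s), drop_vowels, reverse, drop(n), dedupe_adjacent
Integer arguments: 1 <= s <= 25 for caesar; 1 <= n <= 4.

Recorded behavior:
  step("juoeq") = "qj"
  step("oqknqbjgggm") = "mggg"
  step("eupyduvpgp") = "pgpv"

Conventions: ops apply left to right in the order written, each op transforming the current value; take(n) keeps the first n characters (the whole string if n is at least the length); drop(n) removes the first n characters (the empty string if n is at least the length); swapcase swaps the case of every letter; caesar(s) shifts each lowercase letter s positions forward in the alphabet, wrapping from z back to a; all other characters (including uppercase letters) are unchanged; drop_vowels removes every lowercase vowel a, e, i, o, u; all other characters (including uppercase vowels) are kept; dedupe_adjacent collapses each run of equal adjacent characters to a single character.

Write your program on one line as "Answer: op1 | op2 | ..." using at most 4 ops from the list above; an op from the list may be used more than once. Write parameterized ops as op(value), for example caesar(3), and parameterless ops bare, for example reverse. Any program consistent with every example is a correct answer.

drop_vowels | reverse | take(4)

Check, running the answer program on each example:
  "juoeq" -> "jq" -> "qj" -> "qj"
  "oqknqbjgggm" -> "qknqbjgggm" -> "mgggjbqnkq" -> "mggg"
  "eupyduvpgp" -> "pydvpgp" -> "pgpvdyp" -> "pgpv"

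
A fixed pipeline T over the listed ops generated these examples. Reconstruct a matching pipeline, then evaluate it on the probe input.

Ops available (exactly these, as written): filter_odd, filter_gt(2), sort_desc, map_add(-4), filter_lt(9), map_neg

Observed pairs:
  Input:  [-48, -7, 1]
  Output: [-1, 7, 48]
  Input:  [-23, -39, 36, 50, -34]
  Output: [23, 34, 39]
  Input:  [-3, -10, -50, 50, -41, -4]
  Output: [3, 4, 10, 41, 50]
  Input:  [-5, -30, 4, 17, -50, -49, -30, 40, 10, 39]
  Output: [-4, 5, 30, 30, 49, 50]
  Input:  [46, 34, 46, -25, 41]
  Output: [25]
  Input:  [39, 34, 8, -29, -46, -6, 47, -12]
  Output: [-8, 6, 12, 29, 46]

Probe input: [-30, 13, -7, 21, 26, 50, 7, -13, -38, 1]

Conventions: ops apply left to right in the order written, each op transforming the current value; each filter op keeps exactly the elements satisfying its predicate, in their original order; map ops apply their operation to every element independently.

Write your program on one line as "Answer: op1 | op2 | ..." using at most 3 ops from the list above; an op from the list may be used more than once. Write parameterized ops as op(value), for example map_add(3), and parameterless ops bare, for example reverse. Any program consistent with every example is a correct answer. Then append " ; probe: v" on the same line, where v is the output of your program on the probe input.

filter_lt(9) | sort_desc | map_neg ; probe: [-7, -1, 7, 13, 30, 38]

Check, running the answer program on each example:
  [-48, -7, 1] -> [-48, -7, 1] -> [1, -7, -48] -> [-1, 7, 48]
  [-23, -39, 36, 50, -34] -> [-23, -39, -34] -> [-23, -34, -39] -> [23, 34, 39]
  [-3, -10, -50, 50, -41, -4] -> [-3, -10, -50, -41, -4] -> [-3, -4, -10, -41, -50] -> [3, 4, 10, 41, 50]
  [-5, -30, 4, 17, -50, -49, -30, 40, 10, 39] -> [-5, -30, 4, -50, -49, -30] -> [4, -5, -30, -30, -49, -50] -> [-4, 5, 30, 30, 49, 50]
  [46, 34, 46, -25, 41] -> [-25] -> [-25] -> [25]
  [39, 34, 8, -29, -46, -6, 47, -12] -> [8, -29, -46, -6, -12] -> [8, -6, -12, -29, -46] -> [-8, 6, 12, 29, 46]
  probe: [-30, 13, -7, 21, 26, 50, 7, -13, -38, 1] -> [-30, -7, 7, -13, -38, 1] -> [7, 1, -7, -13, -30, -38] -> [-7, -1, 7, 13, 30, 38]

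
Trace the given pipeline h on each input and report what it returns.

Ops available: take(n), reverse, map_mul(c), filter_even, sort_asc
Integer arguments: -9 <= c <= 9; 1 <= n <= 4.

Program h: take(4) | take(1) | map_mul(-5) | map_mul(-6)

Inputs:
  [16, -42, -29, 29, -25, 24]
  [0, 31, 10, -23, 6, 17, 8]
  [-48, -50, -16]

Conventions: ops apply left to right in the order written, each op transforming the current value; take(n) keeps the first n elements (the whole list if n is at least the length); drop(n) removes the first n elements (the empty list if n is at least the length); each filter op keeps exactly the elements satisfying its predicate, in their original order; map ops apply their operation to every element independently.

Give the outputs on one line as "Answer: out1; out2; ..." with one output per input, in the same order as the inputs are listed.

[480]; [0]; [-1440]

Execution, op by op:
  [16, -42, -29, 29, -25, 24] -> [16, -42, -29, 29] -> [16] -> [-80] -> [480]
  [0, 31, 10, -23, 6, 17, 8] -> [0, 31, 10, -23] -> [0] -> [0] -> [0]
  [-48, -50, -16] -> [-48, -50, -16] -> [-48] -> [240] -> [-1440]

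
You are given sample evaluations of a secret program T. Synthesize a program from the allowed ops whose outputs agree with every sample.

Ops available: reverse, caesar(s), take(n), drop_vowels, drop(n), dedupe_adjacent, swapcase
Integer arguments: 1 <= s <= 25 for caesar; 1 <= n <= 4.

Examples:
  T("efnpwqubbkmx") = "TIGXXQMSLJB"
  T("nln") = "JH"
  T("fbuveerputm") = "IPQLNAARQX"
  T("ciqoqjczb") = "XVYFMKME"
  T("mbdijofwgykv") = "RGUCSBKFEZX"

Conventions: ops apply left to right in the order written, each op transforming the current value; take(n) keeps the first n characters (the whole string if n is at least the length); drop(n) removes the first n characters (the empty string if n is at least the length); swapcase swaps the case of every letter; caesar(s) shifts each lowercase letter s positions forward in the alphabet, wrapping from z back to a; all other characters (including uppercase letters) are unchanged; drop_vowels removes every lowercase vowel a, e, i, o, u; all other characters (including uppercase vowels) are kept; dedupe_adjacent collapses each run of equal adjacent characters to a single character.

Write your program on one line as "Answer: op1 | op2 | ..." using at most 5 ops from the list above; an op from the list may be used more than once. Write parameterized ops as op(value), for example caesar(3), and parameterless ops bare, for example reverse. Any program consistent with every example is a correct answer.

drop(1) | caesar(22) | reverse | swapcase

Check, running the answer program on each example:
  "efnpwqubbkmx" -> "fnpwqubbkmx" -> "bjlsmqxxgit" -> "tigxxqmsljb" -> "TIGXXQMSLJB"
  "nln" -> "ln" -> "hj" -> "jh" -> "JH"
  "fbuveerputm" -> "buveerputm" -> "xqraanlqpi" -> "ipqlnaarqx" -> "IPQLNAARQX"
  "ciqoqjczb" -> "iqoqjczb" -> "emkmfyvx" -> "xvyfmkme" -> "XVYFMKME"
  "mbdijofwgykv" -> "bdijofwgykv" -> "xzefkbscugr" -> "rgucsbkfezx" -> "RGUCSBKFEZX"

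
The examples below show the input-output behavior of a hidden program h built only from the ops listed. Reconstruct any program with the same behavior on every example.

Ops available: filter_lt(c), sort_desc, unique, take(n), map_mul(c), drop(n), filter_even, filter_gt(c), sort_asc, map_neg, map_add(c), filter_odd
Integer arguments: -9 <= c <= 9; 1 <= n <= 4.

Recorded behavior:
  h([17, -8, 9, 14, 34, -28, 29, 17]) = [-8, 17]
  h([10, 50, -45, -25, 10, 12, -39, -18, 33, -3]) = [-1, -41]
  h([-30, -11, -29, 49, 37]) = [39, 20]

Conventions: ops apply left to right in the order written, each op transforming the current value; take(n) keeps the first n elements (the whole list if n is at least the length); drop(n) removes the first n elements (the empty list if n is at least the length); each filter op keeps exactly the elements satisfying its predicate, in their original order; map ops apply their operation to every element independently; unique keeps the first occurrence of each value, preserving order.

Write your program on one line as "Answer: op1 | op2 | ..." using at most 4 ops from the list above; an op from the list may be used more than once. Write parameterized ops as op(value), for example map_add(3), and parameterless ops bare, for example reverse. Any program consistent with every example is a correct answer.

map_add(-9) | take(2) | map_neg

Check, running the answer program on each example:
  [17, -8, 9, 14, 34, -28, 29, 17] -> [8, -17, 0, 5, 25, -37, 20, 8] -> [8, -17] -> [-8, 17]
  [10, 50, -45, -25, 10, 12, -39, -18, 33, -3] -> [1, 41, -54, -34, 1, 3, -48, -27, 24, -12] -> [1, 41] -> [-1, -41]
  [-30, -11, -29, 49, 37] -> [-39, -20, -38, 40, 28] -> [-39, -20] -> [39, 20]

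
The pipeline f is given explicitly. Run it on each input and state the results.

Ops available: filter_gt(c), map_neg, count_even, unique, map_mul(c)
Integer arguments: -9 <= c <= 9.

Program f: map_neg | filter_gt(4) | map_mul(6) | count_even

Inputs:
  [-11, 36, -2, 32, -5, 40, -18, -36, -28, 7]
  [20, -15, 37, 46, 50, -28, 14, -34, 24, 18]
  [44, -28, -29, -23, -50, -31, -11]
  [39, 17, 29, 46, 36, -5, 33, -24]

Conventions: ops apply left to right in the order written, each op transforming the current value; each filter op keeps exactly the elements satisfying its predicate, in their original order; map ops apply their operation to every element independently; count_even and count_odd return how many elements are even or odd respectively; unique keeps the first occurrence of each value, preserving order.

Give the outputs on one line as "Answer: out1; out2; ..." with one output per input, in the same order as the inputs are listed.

Execution, op by op:
  [-11, 36, -2, 32, -5, 40, -18, -36, -28, 7] -> [11, -36, 2, -32, 5, -40, 18, 36, 28, -7] -> [11, 5, 18, 36, 28] -> [66, 30, 108, 216, 168] -> 5
  [20, -15, 37, 46, 50, -28, 14, -34, 24, 18] -> [-20, 15, -37, -46, -50, 28, -14, 34, -24, -18] -> [15, 28, 34] -> [90, 168, 204] -> 3
  [44, -28, -29, -23, -50, -31, -11] -> [-44, 28, 29, 23, 50, 31, 11] -> [28, 29, 23, 50, 31, 11] -> [168, 174, 138, 300, 186, 66] -> 6
  [39, 17, 29, 46, 36, -5, 33, -24] -> [-39, -17, -29, -46, -36, 5, -33, 24] -> [5, 24] -> [30, 144] -> 2

5; 3; 6; 2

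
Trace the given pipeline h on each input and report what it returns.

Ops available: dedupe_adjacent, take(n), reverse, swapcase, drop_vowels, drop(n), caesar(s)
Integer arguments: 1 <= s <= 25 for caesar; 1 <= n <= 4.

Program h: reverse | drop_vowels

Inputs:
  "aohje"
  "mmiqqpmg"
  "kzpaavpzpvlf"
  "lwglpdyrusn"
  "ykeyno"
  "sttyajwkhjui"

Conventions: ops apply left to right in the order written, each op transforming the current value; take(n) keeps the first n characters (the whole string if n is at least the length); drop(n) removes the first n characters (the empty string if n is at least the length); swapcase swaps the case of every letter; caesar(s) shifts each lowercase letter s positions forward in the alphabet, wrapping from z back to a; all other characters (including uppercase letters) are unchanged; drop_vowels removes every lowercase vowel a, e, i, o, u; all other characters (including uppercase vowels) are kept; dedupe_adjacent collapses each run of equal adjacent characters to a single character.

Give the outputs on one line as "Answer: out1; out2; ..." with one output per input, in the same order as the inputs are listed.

Execution, op by op:
  "aohje" -> "ejhoa" -> "jh"
  "mmiqqpmg" -> "gmpqqimm" -> "gmpqqmm"
  "kzpaavpzpvlf" -> "flvpzpvaapzk" -> "flvpzpvpzk"
  "lwglpdyrusn" -> "nsurydplgwl" -> "nsrydplgwl"
  "ykeyno" -> "onyeky" -> "nyky"
  "sttyajwkhjui" -> "iujhkwjaytts" -> "jhkwjytts"

"jh"; "gmpqqmm"; "flvpzpvpzk"; "nsrydplgwl"; "nyky"; "jhkwjytts"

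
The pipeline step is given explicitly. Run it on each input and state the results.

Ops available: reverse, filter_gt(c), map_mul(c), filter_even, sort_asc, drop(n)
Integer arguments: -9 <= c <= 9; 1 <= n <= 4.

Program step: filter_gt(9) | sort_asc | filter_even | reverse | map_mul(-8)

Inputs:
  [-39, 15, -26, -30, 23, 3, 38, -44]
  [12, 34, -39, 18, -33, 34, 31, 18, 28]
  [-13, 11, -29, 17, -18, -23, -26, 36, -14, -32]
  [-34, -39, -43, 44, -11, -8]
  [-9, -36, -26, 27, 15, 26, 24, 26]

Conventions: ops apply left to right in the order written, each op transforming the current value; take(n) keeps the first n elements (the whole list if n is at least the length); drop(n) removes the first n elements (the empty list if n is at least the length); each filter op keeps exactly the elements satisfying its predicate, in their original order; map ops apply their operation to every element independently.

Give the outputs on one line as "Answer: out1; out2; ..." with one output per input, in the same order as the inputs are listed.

[-304]; [-272, -272, -224, -144, -144, -96]; [-288]; [-352]; [-208, -208, -192]

Execution, op by op:
  [-39, 15, -26, -30, 23, 3, 38, -44] -> [15, 23, 38] -> [15, 23, 38] -> [38] -> [38] -> [-304]
  [12, 34, -39, 18, -33, 34, 31, 18, 28] -> [12, 34, 18, 34, 31, 18, 28] -> [12, 18, 18, 28, 31, 34, 34] -> [12, 18, 18, 28, 34, 34] -> [34, 34, 28, 18, 18, 12] -> [-272, -272, -224, -144, -144, -96]
  [-13, 11, -29, 17, -18, -23, -26, 36, -14, -32] -> [11, 17, 36] -> [11, 17, 36] -> [36] -> [36] -> [-288]
  [-34, -39, -43, 44, -11, -8] -> [44] -> [44] -> [44] -> [44] -> [-352]
  [-9, -36, -26, 27, 15, 26, 24, 26] -> [27, 15, 26, 24, 26] -> [15, 24, 26, 26, 27] -> [24, 26, 26] -> [26, 26, 24] -> [-208, -208, -192]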